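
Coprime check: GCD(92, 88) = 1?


Euclidean algorithm:
92 = 1 * 88 + 4
88 = 22 * 4 + 0
GCD(92, 88) = 4

No, not coprime (GCD = 4)


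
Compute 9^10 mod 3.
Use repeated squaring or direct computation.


9^1 mod 3 = 0
9^2 mod 3 = 0
9^3 mod 3 = 0
9^4 mod 3 = 0
9^5 mod 3 = 0
9^6 mod 3 = 0
9^7 mod 3 = 0
9^8 mod 3 = 0
9^9 mod 3 = 0
9^10 mod 3 = 0


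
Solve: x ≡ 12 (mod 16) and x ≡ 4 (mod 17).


M = 16*17 = 272
M1 = M/16 = 17, M2 = M/17 = 16
M1^(-1) mod 16 = 1, M2^(-1) mod 17 = 16
x = 12*17*1 + 4*16*16 = 1228
1228 mod 272 = 140
Check: 140 mod 16 = 12 ✓, 140 mod 17 = 4 ✓

x ≡ 140 (mod 272)


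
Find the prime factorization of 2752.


2752 / 2 = 1376
1376 / 2 = 688
688 / 2 = 344
344 / 2 = 172
172 / 2 = 86
86 / 2 = 43
43 / 43 = 1
2752 = 2^6 × 43


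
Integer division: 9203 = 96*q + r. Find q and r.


9203 = 96 * 95 + 83
Check: 9120 + 83 = 9203

q = 95, r = 83


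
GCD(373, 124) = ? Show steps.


373 = 3 * 124 + 1
124 = 124 * 1 + 0
GCD = 1


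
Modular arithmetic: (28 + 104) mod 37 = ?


28 + 104 = 132
132 mod 37 = 21


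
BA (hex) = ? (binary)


BA (base 16) = 186 (decimal)
186 (decimal) = 10111010 (base 2)


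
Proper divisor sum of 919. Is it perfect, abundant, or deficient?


Proper divisors: 1
Sum = 1 = 1
1 < 919 → deficient

s(919) = 1 (deficient)


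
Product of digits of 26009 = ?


2 × 6 × 0 × 0 × 9 = 0


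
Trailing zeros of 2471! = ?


floor(2471/5) = 494
floor(2471/25) = 98
floor(2471/125) = 19
floor(2471/625) = 3
Total = 614

614 trailing zeros


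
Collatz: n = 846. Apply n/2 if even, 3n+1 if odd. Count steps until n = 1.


846 → 423 → 1270 → 635 → 1906 → 953 → 2860 → 1430 → 715 → 2146 → 1073 → 3220 → 1610 → 805 → 2416 → 1208 → 604 → 302 → 151 → 454 → 227 → 682 → 341 → 1024 → 512 → 256 → 128 → 64 → 32 → 16 → 8 → 4 → 2 → 1
Total steps = 33

33 steps


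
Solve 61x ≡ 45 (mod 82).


GCD(61, 82) = 1, unique solution
a^(-1) mod 82 = 39
x = 39 * 45 mod 82 = 33

x ≡ 33 (mod 82)


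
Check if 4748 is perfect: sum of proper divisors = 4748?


Proper divisors of 4748: 1, 2, 4, 1187, 2374
Sum = 1 + 2 + 4 + 1187 + 2374 = 3568

No, 4748 is not perfect (3568 ≠ 4748)


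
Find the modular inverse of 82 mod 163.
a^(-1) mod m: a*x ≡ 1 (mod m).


Use the extended Euclidean algorithm on (163, 82); each row r = 163*s + 82*t:
r=163, s=1, t=0
r=82, s=0, t=1
q=1: r=81, s=1, t=-1   [163*(1) + 82*(-1) = 81]
q=1: r=1, s=-1, t=2   [163*(-1) + 82*(2) = 1]
q=81: r=0, s=82, t=-163   [163*(82) + 82*(-163) = 0]
GCD = 1 with t = 2, so 82*(2) ≡ 1 (mod 163)
Inverse = 2 mod 163 = 2
Check: 82 * 2 = 164 ≡ 1 (mod 163)

82^(-1) ≡ 2 (mod 163)


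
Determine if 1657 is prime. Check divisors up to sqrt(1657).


Check divisors up to sqrt(1657) = 40.7063
No divisors found.
1657 is prime.

Yes, 1657 is prime


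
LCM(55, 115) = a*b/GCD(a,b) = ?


GCD(55, 115) = 5
LCM = 55*115/5 = 6325/5 = 1265

LCM = 1265


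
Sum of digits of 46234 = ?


4 + 6 + 2 + 3 + 4 = 19


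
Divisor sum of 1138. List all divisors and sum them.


Divisors of 1138: 1, 2, 569, 1138
Sum = 1 + 2 + 569 + 1138 = 1710

σ(1138) = 1710


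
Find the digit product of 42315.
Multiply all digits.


4 × 2 × 3 × 1 × 5 = 120


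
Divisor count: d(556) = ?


556 = 2^2 × 139^1
d(556) = (2+1) × (1+1) = 6

6 divisors


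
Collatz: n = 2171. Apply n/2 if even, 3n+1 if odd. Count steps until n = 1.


2171 → 6514 → 3257 → 9772 → 4886 → 2443 → 7330 → 3665 → 10996 → 5498 → 2749 → 8248 → 4124 → 2062 → 1031 → 3094 → 1547 → 4642 → 2321 → 6964 → 3482 → 1741 → 5224 → 2612 → 1306 → 653 → 1960 → 980 → 490 → 245 → 736 → 368 → 184 → 92 → 46 → 23 → 70 → 35 → 106 → 53 → 160 → 80 → 40 → 20 → 10 → 5 → 16 → 8 → 4 → 2 → 1
Total steps = 50

50 steps


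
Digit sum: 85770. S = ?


8 + 5 + 7 + 7 + 0 = 27


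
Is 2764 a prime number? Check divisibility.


2764 / 2 = 1382 (exact division)
2764 is NOT prime.

No, 2764 is not prime


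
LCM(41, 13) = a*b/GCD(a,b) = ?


GCD(41, 13) = 1
LCM = 41*13/1 = 533/1 = 533

LCM = 533


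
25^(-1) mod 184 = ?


Use the extended Euclidean algorithm on (184, 25); each row r = 184*s + 25*t:
r=184, s=1, t=0
r=25, s=0, t=1
q=7: r=9, s=1, t=-7   [184*(1) + 25*(-7) = 9]
q=2: r=7, s=-2, t=15   [184*(-2) + 25*(15) = 7]
q=1: r=2, s=3, t=-22   [184*(3) + 25*(-22) = 2]
q=3: r=1, s=-11, t=81   [184*(-11) + 25*(81) = 1]
q=2: r=0, s=25, t=-184   [184*(25) + 25*(-184) = 0]
GCD = 1 with t = 81, so 25*(81) ≡ 1 (mod 184)
Inverse = 81 mod 184 = 81
Check: 25 * 81 = 2025 ≡ 1 (mod 184)

25^(-1) ≡ 81 (mod 184)


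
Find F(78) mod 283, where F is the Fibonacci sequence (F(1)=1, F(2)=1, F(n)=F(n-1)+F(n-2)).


F(k) mod 283 for k=1..78:
1, 1, 2, 3, 5, 8, 13, 21, 34, 55, 89, 144, 233, 94, 44, 138, 182, 37, 219, 256, 192, 165, 74, 239, 30, 269, 16, 2, 18, 20, 38, 58, 96, 154, 250, 121, 88, 209, 14, 223, 237, 177, 131, 25, 156, 181, 54, 235, 6, 241, 247, 205, 169, 91, 260, 68, 45, 113, 158, 271, 146, 134, 280, 131, 128, 259, 104, 80, 184, 264, 165, 146, 28, 174, 202, 93, 12, 105
F(78) mod 283 = 105


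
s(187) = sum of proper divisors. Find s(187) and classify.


Proper divisors: 1, 11, 17
Sum = 1 + 11 + 17 = 29
29 < 187 → deficient

s(187) = 29 (deficient)


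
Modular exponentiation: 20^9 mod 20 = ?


20^1 mod 20 = 0
20^2 mod 20 = 0
20^3 mod 20 = 0
20^4 mod 20 = 0
20^5 mod 20 = 0
20^6 mod 20 = 0
20^7 mod 20 = 0
20^8 mod 20 = 0
20^9 mod 20 = 0


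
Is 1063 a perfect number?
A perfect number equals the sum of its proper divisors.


Proper divisors of 1063: 1
Sum = 1 = 1

No, 1063 is not perfect (1 ≠ 1063)


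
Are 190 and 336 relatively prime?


Euclidean algorithm:
336 = 1 * 190 + 146
190 = 1 * 146 + 44
146 = 3 * 44 + 14
44 = 3 * 14 + 2
14 = 7 * 2 + 0
GCD(190, 336) = 2

No, not coprime (GCD = 2)


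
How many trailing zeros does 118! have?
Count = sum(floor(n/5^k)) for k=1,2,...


floor(118/5) = 23
floor(118/25) = 4
Total = 27

27 trailing zeros


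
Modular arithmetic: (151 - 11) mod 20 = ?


151 - 11 = 140
140 mod 20 = 0


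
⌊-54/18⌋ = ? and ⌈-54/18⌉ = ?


-54/18 = -3.0000
floor = -3
ceil = -3

floor = -3, ceil = -3


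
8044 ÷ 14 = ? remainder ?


8044 = 14 * 574 + 8
Check: 8036 + 8 = 8044

q = 574, r = 8


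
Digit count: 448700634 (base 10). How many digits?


448700634 has 9 digits in base 10
floor(log10(448700634)) + 1 = floor(8.6520) + 1 = 9

9 digits (base 10)


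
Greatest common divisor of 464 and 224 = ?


464 = 2 * 224 + 16
224 = 14 * 16 + 0
GCD = 16


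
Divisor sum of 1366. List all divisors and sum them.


Divisors of 1366: 1, 2, 683, 1366
Sum = 1 + 2 + 683 + 1366 = 2052

σ(1366) = 2052


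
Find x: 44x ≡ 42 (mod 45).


GCD(44, 45) = 1, unique solution
a^(-1) mod 45 = 44
x = 44 * 42 mod 45 = 3

x ≡ 3 (mod 45)


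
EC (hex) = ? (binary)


EC (base 16) = 236 (decimal)
236 (decimal) = 11101100 (base 2)


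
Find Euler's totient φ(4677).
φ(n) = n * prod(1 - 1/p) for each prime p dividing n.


4677 = 3 × 1559
Prime factors: 3, 1559
φ(4677) = 4677 × (1-1/3) × (1-1/1559)
= 4677 × 2/3 × 1558/1559 = 3116

φ(4677) = 3116


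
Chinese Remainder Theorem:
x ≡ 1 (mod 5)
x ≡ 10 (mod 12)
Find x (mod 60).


M = 5*12 = 60
M1 = M/5 = 12, M2 = M/12 = 5
M1^(-1) mod 5 = 3, M2^(-1) mod 12 = 5
x = 1*12*3 + 10*5*5 = 286
286 mod 60 = 46
Check: 46 mod 5 = 1 ✓, 46 mod 12 = 10 ✓

x ≡ 46 (mod 60)


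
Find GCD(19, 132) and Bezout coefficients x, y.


Tabular extended Euclidean (each row: r = 19*s + 132*t):
r=19, s=1, t=0
r=132, s=0, t=1
q=0: r=19, s=1, t=0   [19*(1) + 132*(0) = 19]
q=6: r=18, s=-6, t=1   [19*(-6) + 132*(1) = 18]
q=1: r=1, s=7, t=-1   [19*(7) + 132*(-1) = 1]
q=18: r=0, s=-132, t=19   [19*(-132) + 132*(19) = 0]
GCD = 1; from the row with r=1: x=7, y=-1
Check: 19*(7) + 132*(-1) = 133 - 132 = 1

GCD = 1, x = 7, y = -1


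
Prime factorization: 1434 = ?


1434 / 2 = 717
717 / 3 = 239
239 / 239 = 1
1434 = 2 × 3 × 239


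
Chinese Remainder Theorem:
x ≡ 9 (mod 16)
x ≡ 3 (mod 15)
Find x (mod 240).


M = 16*15 = 240
M1 = M/16 = 15, M2 = M/15 = 16
M1^(-1) mod 16 = 15, M2^(-1) mod 15 = 1
x = 9*15*15 + 3*16*1 = 2073
2073 mod 240 = 153
Check: 153 mod 16 = 9 ✓, 153 mod 15 = 3 ✓

x ≡ 153 (mod 240)


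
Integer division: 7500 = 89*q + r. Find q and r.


7500 = 89 * 84 + 24
Check: 7476 + 24 = 7500

q = 84, r = 24


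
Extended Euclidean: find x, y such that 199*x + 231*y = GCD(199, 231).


Tabular extended Euclidean (each row: r = 199*s + 231*t):
r=199, s=1, t=0
r=231, s=0, t=1
q=0: r=199, s=1, t=0   [199*(1) + 231*(0) = 199]
q=1: r=32, s=-1, t=1   [199*(-1) + 231*(1) = 32]
q=6: r=7, s=7, t=-6   [199*(7) + 231*(-6) = 7]
q=4: r=4, s=-29, t=25   [199*(-29) + 231*(25) = 4]
q=1: r=3, s=36, t=-31   [199*(36) + 231*(-31) = 3]
q=1: r=1, s=-65, t=56   [199*(-65) + 231*(56) = 1]
q=3: r=0, s=231, t=-199   [199*(231) + 231*(-199) = 0]
GCD = 1; from the row with r=1: x=-65, y=56
Check: 199*(-65) + 231*(56) = -12935 + 12936 = 1

GCD = 1, x = -65, y = 56


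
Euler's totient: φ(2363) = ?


2363 = 17 × 139
Prime factors: 17, 139
φ(2363) = 2363 × (1-1/17) × (1-1/139)
= 2363 × 16/17 × 138/139 = 2208

φ(2363) = 2208


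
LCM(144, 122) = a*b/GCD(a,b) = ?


GCD(144, 122) = 2
LCM = 144*122/2 = 17568/2 = 8784

LCM = 8784


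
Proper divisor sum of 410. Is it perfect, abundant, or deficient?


Proper divisors: 1, 2, 5, 10, 41, 82, 205
Sum = 1 + 2 + 5 + 10 + 41 + 82 + 205 = 346
346 < 410 → deficient

s(410) = 346 (deficient)


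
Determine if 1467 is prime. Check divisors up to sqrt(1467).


1467 / 3 = 489 (exact division)
1467 is NOT prime.

No, 1467 is not prime


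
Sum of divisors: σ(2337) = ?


Divisors of 2337: 1, 3, 19, 41, 57, 123, 779, 2337
Sum = 1 + 3 + 19 + 41 + 57 + 123 + 779 + 2337 = 3360

σ(2337) = 3360


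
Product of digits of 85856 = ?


8 × 5 × 8 × 5 × 6 = 9600


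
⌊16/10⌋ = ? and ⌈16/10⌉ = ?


16/10 = 1.6000
floor = 1
ceil = 2

floor = 1, ceil = 2


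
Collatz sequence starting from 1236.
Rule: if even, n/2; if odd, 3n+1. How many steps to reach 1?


1236 → 618 → 309 → 928 → 464 → 232 → 116 → 58 → 29 → 88 → 44 → 22 → 11 → 34 → 17 → 52 → 26 → 13 → 40 → 20 → 10 → 5 → 16 → 8 → 4 → 2 → 1
Total steps = 26

26 steps


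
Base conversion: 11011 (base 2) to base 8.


11011 (base 2) = 27 (decimal)
27 (decimal) = 33 (base 8)


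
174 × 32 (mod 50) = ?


174 × 32 = 5568
5568 mod 50 = 18


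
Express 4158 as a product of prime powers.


4158 / 2 = 2079
2079 / 3 = 693
693 / 3 = 231
231 / 3 = 77
77 / 7 = 11
11 / 11 = 1
4158 = 2 × 3^3 × 7 × 11


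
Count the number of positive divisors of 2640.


2640 = 2^4 × 3^1 × 5^1 × 11^1
d(2640) = (4+1) × (1+1) × (1+1) × (1+1) = 40

40 divisors


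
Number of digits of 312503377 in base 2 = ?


312503377 in base 2 = 10010101000000110110001010001
Number of digits = 29

29 digits (base 2)


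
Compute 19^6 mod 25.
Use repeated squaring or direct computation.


19^1 mod 25 = 19
19^2 mod 25 = 11
19^3 mod 25 = 9
19^4 mod 25 = 21
19^5 mod 25 = 24
19^6 mod 25 = 6


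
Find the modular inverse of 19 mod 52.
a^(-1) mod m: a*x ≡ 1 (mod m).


Use the extended Euclidean algorithm on (52, 19); each row r = 52*s + 19*t:
r=52, s=1, t=0
r=19, s=0, t=1
q=2: r=14, s=1, t=-2   [52*(1) + 19*(-2) = 14]
q=1: r=5, s=-1, t=3   [52*(-1) + 19*(3) = 5]
q=2: r=4, s=3, t=-8   [52*(3) + 19*(-8) = 4]
q=1: r=1, s=-4, t=11   [52*(-4) + 19*(11) = 1]
q=4: r=0, s=19, t=-52   [52*(19) + 19*(-52) = 0]
GCD = 1 with t = 11, so 19*(11) ≡ 1 (mod 52)
Inverse = 11 mod 52 = 11
Check: 19 * 11 = 209 ≡ 1 (mod 52)

19^(-1) ≡ 11 (mod 52)


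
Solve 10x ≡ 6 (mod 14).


GCD(10, 14) = 2 divides 6
Divide: 5x ≡ 3 (mod 7)
x ≡ 2 (mod 7)


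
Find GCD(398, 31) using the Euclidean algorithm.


398 = 12 * 31 + 26
31 = 1 * 26 + 5
26 = 5 * 5 + 1
5 = 5 * 1 + 0
GCD = 1


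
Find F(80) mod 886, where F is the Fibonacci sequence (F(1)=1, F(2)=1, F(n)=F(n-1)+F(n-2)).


F(k) mod 886 for k=1..80:
1, 1, 2, 3, 5, 8, 13, 21, 34, 55, 89, 144, 233, 377, 610, 101, 711, 812, 637, 563, 314, 877, 305, 296, 601, 11, 612, 623, 349, 86, 435, 521, 70, 591, 661, 366, 141, 507, 648, 269, 31, 300, 331, 631, 76, 707, 783, 604, 501, 219, 720, 53, 773, 826, 713, 653, 480, 247, 727, 88, 815, 17, 832, 849, 795, 758, 667, 539, 320, 859, 293, 266, 559, 825, 498, 437, 49, 486, 535, 135
F(80) mod 886 = 135


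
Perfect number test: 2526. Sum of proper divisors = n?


Proper divisors of 2526: 1, 2, 3, 6, 421, 842, 1263
Sum = 1 + 2 + 3 + 6 + 421 + 842 + 1263 = 2538

No, 2526 is not perfect (2538 ≠ 2526)


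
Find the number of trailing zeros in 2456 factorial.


floor(2456/5) = 491
floor(2456/25) = 98
floor(2456/125) = 19
floor(2456/625) = 3
Total = 611

611 trailing zeros


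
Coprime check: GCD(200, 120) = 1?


Euclidean algorithm:
200 = 1 * 120 + 80
120 = 1 * 80 + 40
80 = 2 * 40 + 0
GCD(200, 120) = 40

No, not coprime (GCD = 40)


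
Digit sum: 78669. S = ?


7 + 8 + 6 + 6 + 9 = 36


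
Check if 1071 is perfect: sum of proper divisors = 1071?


Proper divisors of 1071: 1, 3, 7, 9, 17, 21, 51, 63, 119, 153, 357
Sum = 1 + 3 + 7 + 9 + 17 + 21 + 51 + 63 + 119 + 153 + 357 = 801

No, 1071 is not perfect (801 ≠ 1071)


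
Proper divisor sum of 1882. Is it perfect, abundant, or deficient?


Proper divisors: 1, 2, 941
Sum = 1 + 2 + 941 = 944
944 < 1882 → deficient

s(1882) = 944 (deficient)


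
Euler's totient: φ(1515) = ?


1515 = 3 × 5 × 101
Prime factors: 3, 5, 101
φ(1515) = 1515 × (1-1/3) × (1-1/5) × (1-1/101)
= 1515 × 2/3 × 4/5 × 100/101 = 800

φ(1515) = 800


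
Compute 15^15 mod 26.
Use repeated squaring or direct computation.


15^1 mod 26 = 15
15^2 mod 26 = 17
15^3 mod 26 = 21
15^4 mod 26 = 3
15^5 mod 26 = 19
15^6 mod 26 = 25
15^7 mod 26 = 11
15^8 mod 26 = 9
15^9 mod 26 = 5
15^10 mod 26 = 23
15^11 mod 26 = 7
15^12 mod 26 = 1
15^13 mod 26 = 15
15^14 mod 26 = 17
15^15 mod 26 = 21


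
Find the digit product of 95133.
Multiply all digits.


9 × 5 × 1 × 3 × 3 = 405


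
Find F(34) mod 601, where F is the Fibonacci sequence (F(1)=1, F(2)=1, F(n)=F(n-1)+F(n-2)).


F(k) mod 601 for k=1..34:
1, 1, 2, 3, 5, 8, 13, 21, 34, 55, 89, 144, 233, 377, 9, 386, 395, 180, 575, 154, 128, 282, 410, 91, 501, 592, 492, 483, 374, 256, 29, 285, 314, 599
F(34) mod 601 = 599


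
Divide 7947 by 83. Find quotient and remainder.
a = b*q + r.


7947 = 83 * 95 + 62
Check: 7885 + 62 = 7947

q = 95, r = 62


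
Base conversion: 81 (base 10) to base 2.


81 (base 10) = 81 (decimal)
81 (decimal) = 1010001 (base 2)


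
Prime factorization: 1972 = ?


1972 / 2 = 986
986 / 2 = 493
493 / 17 = 29
29 / 29 = 1
1972 = 2^2 × 17 × 29


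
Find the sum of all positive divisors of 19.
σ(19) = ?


Divisors of 19: 1, 19
Sum = 1 + 19 = 20

σ(19) = 20


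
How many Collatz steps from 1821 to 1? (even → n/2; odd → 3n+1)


1821 → 5464 → 2732 → 1366 → 683 → 2050 → 1025 → 3076 → 1538 → 769 → 2308 → 1154 → 577 → 1732 → 866 → 433 → 1300 → 650 → 325 → 976 → 488 → 244 → 122 → 61 → 184 → 92 → 46 → 23 → 70 → 35 → 106 → 53 → 160 → 80 → 40 → 20 → 10 → 5 → 16 → 8 → 4 → 2 → 1
Total steps = 42

42 steps


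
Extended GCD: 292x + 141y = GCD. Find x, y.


Tabular extended Euclidean (each row: r = 292*s + 141*t):
r=292, s=1, t=0
r=141, s=0, t=1
q=2: r=10, s=1, t=-2   [292*(1) + 141*(-2) = 10]
q=14: r=1, s=-14, t=29   [292*(-14) + 141*(29) = 1]
q=10: r=0, s=141, t=-292   [292*(141) + 141*(-292) = 0]
GCD = 1; from the row with r=1: x=-14, y=29
Check: 292*(-14) + 141*(29) = -4088 + 4089 = 1

GCD = 1, x = -14, y = 29


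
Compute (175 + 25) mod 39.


175 + 25 = 200
200 mod 39 = 5


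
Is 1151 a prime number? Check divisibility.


Check divisors up to sqrt(1151) = 33.9264
No divisors found.
1151 is prime.

Yes, 1151 is prime


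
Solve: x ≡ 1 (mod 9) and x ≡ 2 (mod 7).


M = 9*7 = 63
M1 = M/9 = 7, M2 = M/7 = 9
M1^(-1) mod 9 = 4, M2^(-1) mod 7 = 4
x = 1*7*4 + 2*9*4 = 100
100 mod 63 = 37
Check: 37 mod 9 = 1 ✓, 37 mod 7 = 2 ✓

x ≡ 37 (mod 63)


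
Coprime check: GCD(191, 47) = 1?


Euclidean algorithm:
191 = 4 * 47 + 3
47 = 15 * 3 + 2
3 = 1 * 2 + 1
2 = 2 * 1 + 0
GCD(191, 47) = 1

Yes, coprime (GCD = 1)


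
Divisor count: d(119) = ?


119 = 7^1 × 17^1
d(119) = (1+1) × (1+1) = 4

4 divisors


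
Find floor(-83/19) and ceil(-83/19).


-83/19 = -4.3684
floor = -5
ceil = -4

floor = -5, ceil = -4


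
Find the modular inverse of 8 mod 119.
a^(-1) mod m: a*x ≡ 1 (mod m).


Use the extended Euclidean algorithm on (119, 8); each row r = 119*s + 8*t:
r=119, s=1, t=0
r=8, s=0, t=1
q=14: r=7, s=1, t=-14   [119*(1) + 8*(-14) = 7]
q=1: r=1, s=-1, t=15   [119*(-1) + 8*(15) = 1]
q=7: r=0, s=8, t=-119   [119*(8) + 8*(-119) = 0]
GCD = 1 with t = 15, so 8*(15) ≡ 1 (mod 119)
Inverse = 15 mod 119 = 15
Check: 8 * 15 = 120 ≡ 1 (mod 119)

8^(-1) ≡ 15 (mod 119)


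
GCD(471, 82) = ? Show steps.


471 = 5 * 82 + 61
82 = 1 * 61 + 21
61 = 2 * 21 + 19
21 = 1 * 19 + 2
19 = 9 * 2 + 1
2 = 2 * 1 + 0
GCD = 1


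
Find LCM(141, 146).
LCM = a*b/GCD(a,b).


GCD(141, 146) = 1
LCM = 141*146/1 = 20586/1 = 20586

LCM = 20586


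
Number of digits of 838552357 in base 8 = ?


838552357 in base 8 = 6176645445
Number of digits = 10

10 digits (base 8)


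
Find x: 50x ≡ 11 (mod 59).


GCD(50, 59) = 1, unique solution
a^(-1) mod 59 = 13
x = 13 * 11 mod 59 = 25

x ≡ 25 (mod 59)


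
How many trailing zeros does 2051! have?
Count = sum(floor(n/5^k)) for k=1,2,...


floor(2051/5) = 410
floor(2051/25) = 82
floor(2051/125) = 16
floor(2051/625) = 3
Total = 511

511 trailing zeros


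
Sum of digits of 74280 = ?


7 + 4 + 2 + 8 + 0 = 21


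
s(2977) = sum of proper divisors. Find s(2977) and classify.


Proper divisors: 1, 13, 229
Sum = 1 + 13 + 229 = 243
243 < 2977 → deficient

s(2977) = 243 (deficient)


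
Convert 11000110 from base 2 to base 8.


11000110 (base 2) = 198 (decimal)
198 (decimal) = 306 (base 8)


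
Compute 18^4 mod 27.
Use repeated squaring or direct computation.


18^1 mod 27 = 18
18^2 mod 27 = 0
18^3 mod 27 = 0
18^4 mod 27 = 0


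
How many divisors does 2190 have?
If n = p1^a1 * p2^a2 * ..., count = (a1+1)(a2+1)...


2190 = 2^1 × 3^1 × 5^1 × 73^1
d(2190) = (1+1) × (1+1) × (1+1) × (1+1) = 16

16 divisors


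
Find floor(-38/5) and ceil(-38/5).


-38/5 = -7.6000
floor = -8
ceil = -7

floor = -8, ceil = -7


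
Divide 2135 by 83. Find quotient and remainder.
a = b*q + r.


2135 = 83 * 25 + 60
Check: 2075 + 60 = 2135

q = 25, r = 60


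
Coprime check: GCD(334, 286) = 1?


Euclidean algorithm:
334 = 1 * 286 + 48
286 = 5 * 48 + 46
48 = 1 * 46 + 2
46 = 23 * 2 + 0
GCD(334, 286) = 2

No, not coprime (GCD = 2)


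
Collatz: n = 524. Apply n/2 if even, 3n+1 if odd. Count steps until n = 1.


524 → 262 → 131 → 394 → 197 → 592 → 296 → 148 → 74 → 37 → 112 → 56 → 28 → 14 → 7 → 22 → 11 → 34 → 17 → 52 → 26 → 13 → 40 → 20 → 10 → 5 → 16 → 8 → 4 → 2 → 1
Total steps = 30

30 steps


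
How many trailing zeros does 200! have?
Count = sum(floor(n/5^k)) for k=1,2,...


floor(200/5) = 40
floor(200/25) = 8
floor(200/125) = 1
Total = 49

49 trailing zeros


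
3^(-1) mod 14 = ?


Use the extended Euclidean algorithm on (14, 3); each row r = 14*s + 3*t:
r=14, s=1, t=0
r=3, s=0, t=1
q=4: r=2, s=1, t=-4   [14*(1) + 3*(-4) = 2]
q=1: r=1, s=-1, t=5   [14*(-1) + 3*(5) = 1]
q=2: r=0, s=3, t=-14   [14*(3) + 3*(-14) = 0]
GCD = 1 with t = 5, so 3*(5) ≡ 1 (mod 14)
Inverse = 5 mod 14 = 5
Check: 3 * 5 = 15 ≡ 1 (mod 14)

3^(-1) ≡ 5 (mod 14)


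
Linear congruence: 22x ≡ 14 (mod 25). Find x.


GCD(22, 25) = 1, unique solution
a^(-1) mod 25 = 8
x = 8 * 14 mod 25 = 12

x ≡ 12 (mod 25)


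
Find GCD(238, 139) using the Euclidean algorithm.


238 = 1 * 139 + 99
139 = 1 * 99 + 40
99 = 2 * 40 + 19
40 = 2 * 19 + 2
19 = 9 * 2 + 1
2 = 2 * 1 + 0
GCD = 1


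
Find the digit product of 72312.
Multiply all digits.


7 × 2 × 3 × 1 × 2 = 84


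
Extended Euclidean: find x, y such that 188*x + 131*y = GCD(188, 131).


Tabular extended Euclidean (each row: r = 188*s + 131*t):
r=188, s=1, t=0
r=131, s=0, t=1
q=1: r=57, s=1, t=-1   [188*(1) + 131*(-1) = 57]
q=2: r=17, s=-2, t=3   [188*(-2) + 131*(3) = 17]
q=3: r=6, s=7, t=-10   [188*(7) + 131*(-10) = 6]
q=2: r=5, s=-16, t=23   [188*(-16) + 131*(23) = 5]
q=1: r=1, s=23, t=-33   [188*(23) + 131*(-33) = 1]
q=5: r=0, s=-131, t=188   [188*(-131) + 131*(188) = 0]
GCD = 1; from the row with r=1: x=23, y=-33
Check: 188*(23) + 131*(-33) = 4324 - 4323 = 1

GCD = 1, x = 23, y = -33


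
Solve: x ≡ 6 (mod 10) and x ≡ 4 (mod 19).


M = 10*19 = 190
M1 = M/10 = 19, M2 = M/19 = 10
M1^(-1) mod 10 = 9, M2^(-1) mod 19 = 2
x = 6*19*9 + 4*10*2 = 1106
1106 mod 190 = 156
Check: 156 mod 10 = 6 ✓, 156 mod 19 = 4 ✓

x ≡ 156 (mod 190)


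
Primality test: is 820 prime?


820 / 2 = 410 (exact division)
820 is NOT prime.

No, 820 is not prime


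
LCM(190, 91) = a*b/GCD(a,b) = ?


GCD(190, 91) = 1
LCM = 190*91/1 = 17290/1 = 17290

LCM = 17290


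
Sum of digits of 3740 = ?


3 + 7 + 4 + 0 = 14


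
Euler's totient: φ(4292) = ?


4292 = 2^2 × 29 × 37
Prime factors: 2, 29, 37
φ(4292) = 4292 × (1-1/2) × (1-1/29) × (1-1/37)
= 4292 × 1/2 × 28/29 × 36/37 = 2016

φ(4292) = 2016


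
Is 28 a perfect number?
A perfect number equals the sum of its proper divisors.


Proper divisors of 28: 1, 2, 4, 7, 14
Sum = 1 + 2 + 4 + 7 + 14 = 28

Yes, 28 is perfect (28 = 28)


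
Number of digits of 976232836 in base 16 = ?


976232836 in base 16 = 3A302184
Number of digits = 8

8 digits (base 16)


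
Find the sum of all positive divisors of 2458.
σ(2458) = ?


Divisors of 2458: 1, 2, 1229, 2458
Sum = 1 + 2 + 1229 + 2458 = 3690

σ(2458) = 3690


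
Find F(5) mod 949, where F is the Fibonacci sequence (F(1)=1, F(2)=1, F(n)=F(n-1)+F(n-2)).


F(k) mod 949 for k=1..5:
1, 1, 2, 3, 5
F(5) mod 949 = 5


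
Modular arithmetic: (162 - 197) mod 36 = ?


162 - 197 = -35
-35 mod 36 = 1


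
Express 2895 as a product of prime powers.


2895 / 3 = 965
965 / 5 = 193
193 / 193 = 1
2895 = 3 × 5 × 193


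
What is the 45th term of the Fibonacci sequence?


Sequence: 1, 1, 2, 3, 5, 8, 13, 21, 34, 55, 89, 144, 233, 377, 610, 987, 1597, 2584, 4181, 6765, 10946, 17711, 28657, 46368, 75025, 121393, 196418, 317811, 514229, 832040, 1346269, 2178309, 3524578, 5702887, 9227465, 14930352, 24157817, 39088169, 63245986, 102334155, 165580141, 267914296, 433494437, 701408733, 1134903170
F(45) = 1134903170


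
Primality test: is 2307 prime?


2307 / 3 = 769 (exact division)
2307 is NOT prime.

No, 2307 is not prime


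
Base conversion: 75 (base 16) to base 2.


75 (base 16) = 117 (decimal)
117 (decimal) = 1110101 (base 2)


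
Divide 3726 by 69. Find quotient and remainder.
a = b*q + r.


3726 = 69 * 54 + 0
Check: 3726 + 0 = 3726

q = 54, r = 0


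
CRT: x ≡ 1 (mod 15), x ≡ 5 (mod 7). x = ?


M = 15*7 = 105
M1 = M/15 = 7, M2 = M/7 = 15
M1^(-1) mod 15 = 13, M2^(-1) mod 7 = 1
x = 1*7*13 + 5*15*1 = 166
166 mod 105 = 61
Check: 61 mod 15 = 1 ✓, 61 mod 7 = 5 ✓

x ≡ 61 (mod 105)


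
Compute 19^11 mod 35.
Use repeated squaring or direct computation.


19^1 mod 35 = 19
19^2 mod 35 = 11
19^3 mod 35 = 34
19^4 mod 35 = 16
19^5 mod 35 = 24
19^6 mod 35 = 1
19^7 mod 35 = 19
19^8 mod 35 = 11
19^9 mod 35 = 34
19^10 mod 35 = 16
19^11 mod 35 = 24


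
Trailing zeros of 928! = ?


floor(928/5) = 185
floor(928/25) = 37
floor(928/125) = 7
floor(928/625) = 1
Total = 230

230 trailing zeros


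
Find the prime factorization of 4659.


4659 / 3 = 1553
1553 / 1553 = 1
4659 = 3 × 1553


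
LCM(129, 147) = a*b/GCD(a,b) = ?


GCD(129, 147) = 3
LCM = 129*147/3 = 18963/3 = 6321

LCM = 6321


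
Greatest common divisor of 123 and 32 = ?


123 = 3 * 32 + 27
32 = 1 * 27 + 5
27 = 5 * 5 + 2
5 = 2 * 2 + 1
2 = 2 * 1 + 0
GCD = 1


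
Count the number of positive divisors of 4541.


4541 = 19^1 × 239^1
d(4541) = (1+1) × (1+1) = 4

4 divisors


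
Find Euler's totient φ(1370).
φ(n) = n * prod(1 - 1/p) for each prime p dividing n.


1370 = 2 × 5 × 137
Prime factors: 2, 5, 137
φ(1370) = 1370 × (1-1/2) × (1-1/5) × (1-1/137)
= 1370 × 1/2 × 4/5 × 136/137 = 544

φ(1370) = 544


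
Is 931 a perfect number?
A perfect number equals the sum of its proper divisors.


Proper divisors of 931: 1, 7, 19, 49, 133
Sum = 1 + 7 + 19 + 49 + 133 = 209

No, 931 is not perfect (209 ≠ 931)


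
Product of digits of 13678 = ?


1 × 3 × 6 × 7 × 8 = 1008


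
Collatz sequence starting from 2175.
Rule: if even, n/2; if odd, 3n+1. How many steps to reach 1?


2175 → 6526 → 3263 → 9790 → 4895 → 14686 → 7343 → 22030 → 11015 → 33046 → 16523 → 49570 → 24785 → 74356 → 37178 → 18589 → 55768 → 27884 → 13942 → 6971 → 20914 → 10457 → 31372 → 15686 → 7843 → 23530 → 11765 → 35296 → 17648 → 8824 → 4412 → 2206 → 1103 → 3310 → 1655 → 4966 → 2483 → 7450 → 3725 → 11176 → 5588 → 2794 → 1397 → 4192 → 2096 → 1048 → 524 → 262 → 131 → 394 → 197 → 592 → 296 → 148 → 74 → 37 → 112 → 56 → 28 → 14 → 7 → 22 → 11 → 34 → 17 → 52 → 26 → 13 → 40 → 20 → 10 → 5 → 16 → 8 → 4 → 2 → 1
Total steps = 76

76 steps


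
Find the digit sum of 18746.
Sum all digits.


1 + 8 + 7 + 4 + 6 = 26


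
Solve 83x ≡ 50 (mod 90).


GCD(83, 90) = 1, unique solution
a^(-1) mod 90 = 77
x = 77 * 50 mod 90 = 70

x ≡ 70 (mod 90)


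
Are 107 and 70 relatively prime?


Euclidean algorithm:
107 = 1 * 70 + 37
70 = 1 * 37 + 33
37 = 1 * 33 + 4
33 = 8 * 4 + 1
4 = 4 * 1 + 0
GCD(107, 70) = 1

Yes, coprime (GCD = 1)


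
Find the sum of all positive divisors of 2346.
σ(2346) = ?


Divisors of 2346: 1, 2, 3, 6, 17, 23, 34, 46, 51, 69, 102, 138, 391, 782, 1173, 2346
Sum = 1 + 2 + 3 + 6 + 17 + 23 + 34 + 46 + 51 + 69 + 102 + 138 + 391 + 782 + 1173 + 2346 = 5184

σ(2346) = 5184


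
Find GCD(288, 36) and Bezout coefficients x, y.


Tabular extended Euclidean (each row: r = 288*s + 36*t):
r=288, s=1, t=0
r=36, s=0, t=1
q=8: r=0, s=1, t=-8   [288*(1) + 36*(-8) = 0]
GCD = 36; from the row with r=36: x=0, y=1
Check: 288*(0) + 36*(1) = 0 + 36 = 36

GCD = 36, x = 0, y = 1


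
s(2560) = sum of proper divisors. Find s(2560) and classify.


Proper divisors: 1, 2, 4, 5, 8, 10, 16, 20, 32, 40, 64, 80, 128, 160, 256, 320, 512, 640, 1280
Sum = 1 + 2 + 4 + 5 + 8 + 10 + 16 + 20 + 32 + 40 + 64 + 80 + 128 + 160 + 256 + 320 + 512 + 640 + 1280 = 3578
3578 > 2560 → abundant

s(2560) = 3578 (abundant)


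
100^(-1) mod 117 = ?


Use the extended Euclidean algorithm on (117, 100); each row r = 117*s + 100*t:
r=117, s=1, t=0
r=100, s=0, t=1
q=1: r=17, s=1, t=-1   [117*(1) + 100*(-1) = 17]
q=5: r=15, s=-5, t=6   [117*(-5) + 100*(6) = 15]
q=1: r=2, s=6, t=-7   [117*(6) + 100*(-7) = 2]
q=7: r=1, s=-47, t=55   [117*(-47) + 100*(55) = 1]
q=2: r=0, s=100, t=-117   [117*(100) + 100*(-117) = 0]
GCD = 1 with t = 55, so 100*(55) ≡ 1 (mod 117)
Inverse = 55 mod 117 = 55
Check: 100 * 55 = 5500 ≡ 1 (mod 117)

100^(-1) ≡ 55 (mod 117)


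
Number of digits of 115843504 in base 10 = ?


115843504 has 9 digits in base 10
floor(log10(115843504)) + 1 = floor(8.0639) + 1 = 9

9 digits (base 10)


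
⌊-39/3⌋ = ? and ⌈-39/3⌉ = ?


-39/3 = -13.0000
floor = -13
ceil = -13

floor = -13, ceil = -13


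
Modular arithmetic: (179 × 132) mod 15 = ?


179 × 132 = 23628
23628 mod 15 = 3


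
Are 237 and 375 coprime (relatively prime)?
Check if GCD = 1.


Euclidean algorithm:
375 = 1 * 237 + 138
237 = 1 * 138 + 99
138 = 1 * 99 + 39
99 = 2 * 39 + 21
39 = 1 * 21 + 18
21 = 1 * 18 + 3
18 = 6 * 3 + 0
GCD(237, 375) = 3

No, not coprime (GCD = 3)


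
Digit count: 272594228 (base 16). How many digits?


272594228 in base 16 = 103F7534
Number of digits = 8

8 digits (base 16)


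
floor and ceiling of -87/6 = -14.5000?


-87/6 = -14.5000
floor = -15
ceil = -14

floor = -15, ceil = -14


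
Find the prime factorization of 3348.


3348 / 2 = 1674
1674 / 2 = 837
837 / 3 = 279
279 / 3 = 93
93 / 3 = 31
31 / 31 = 1
3348 = 2^2 × 3^3 × 31


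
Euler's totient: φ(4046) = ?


4046 = 2 × 7 × 17^2
Prime factors: 2, 7, 17
φ(4046) = 4046 × (1-1/2) × (1-1/7) × (1-1/17)
= 4046 × 1/2 × 6/7 × 16/17 = 1632

φ(4046) = 1632


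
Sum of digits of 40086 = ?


4 + 0 + 0 + 8 + 6 = 18


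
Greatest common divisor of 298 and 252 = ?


298 = 1 * 252 + 46
252 = 5 * 46 + 22
46 = 2 * 22 + 2
22 = 11 * 2 + 0
GCD = 2


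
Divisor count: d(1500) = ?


1500 = 2^2 × 3^1 × 5^3
d(1500) = (2+1) × (1+1) × (3+1) = 24

24 divisors


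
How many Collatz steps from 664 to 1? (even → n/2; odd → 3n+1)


664 → 332 → 166 → 83 → 250 → 125 → 376 → 188 → 94 → 47 → 142 → 71 → 214 → 107 → 322 → 161 → 484 → 242 → 121 → 364 → 182 → 91 → 274 → 137 → 412 → 206 → 103 → 310 → 155 → 466 → 233 → 700 → 350 → 175 → 526 → 263 → 790 → 395 → 1186 → 593 → 1780 → 890 → 445 → 1336 → 668 → 334 → 167 → 502 → 251 → 754 → 377 → 1132 → 566 → 283 → 850 → 425 → 1276 → 638 → 319 → 958 → 479 → 1438 → 719 → 2158 → 1079 → 3238 → 1619 → 4858 → 2429 → 7288 → 3644 → 1822 → 911 → 2734 → 1367 → 4102 → 2051 → 6154 → 3077 → 9232 → 4616 → 2308 → 1154 → 577 → 1732 → 866 → 433 → 1300 → 650 → 325 → 976 → 488 → 244 → 122 → 61 → 184 → 92 → 46 → 23 → 70 → 35 → 106 → 53 → 160 → 80 → 40 → 20 → 10 → 5 → 16 → 8 → 4 → 2 → 1
Total steps = 113

113 steps


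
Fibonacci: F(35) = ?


Sequence: 1, 1, 2, 3, 5, 8, 13, 21, 34, 55, 89, 144, 233, 377, 610, 987, 1597, 2584, 4181, 6765, 10946, 17711, 28657, 46368, 75025, 121393, 196418, 317811, 514229, 832040, 1346269, 2178309, 3524578, 5702887, 9227465
F(35) = 9227465


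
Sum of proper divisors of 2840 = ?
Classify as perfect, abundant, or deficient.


Proper divisors: 1, 2, 4, 5, 8, 10, 20, 40, 71, 142, 284, 355, 568, 710, 1420
Sum = 1 + 2 + 4 + 5 + 8 + 10 + 20 + 40 + 71 + 142 + 284 + 355 + 568 + 710 + 1420 = 3640
3640 > 2840 → abundant

s(2840) = 3640 (abundant)


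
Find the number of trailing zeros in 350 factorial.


floor(350/5) = 70
floor(350/25) = 14
floor(350/125) = 2
Total = 86

86 trailing zeros


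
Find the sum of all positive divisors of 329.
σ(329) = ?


Divisors of 329: 1, 7, 47, 329
Sum = 1 + 7 + 47 + 329 = 384

σ(329) = 384


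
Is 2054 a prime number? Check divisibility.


2054 / 2 = 1027 (exact division)
2054 is NOT prime.

No, 2054 is not prime


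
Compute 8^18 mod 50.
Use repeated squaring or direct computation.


8^1 mod 50 = 8
8^2 mod 50 = 14
8^3 mod 50 = 12
8^4 mod 50 = 46
8^5 mod 50 = 18
8^6 mod 50 = 44
8^7 mod 50 = 2
8^8 mod 50 = 16
8^9 mod 50 = 28
8^10 mod 50 = 24
8^11 mod 50 = 42
8^12 mod 50 = 36
8^13 mod 50 = 38
8^14 mod 50 = 4
8^15 mod 50 = 32
8^16 mod 50 = 6
8^17 mod 50 = 48
8^18 mod 50 = 34


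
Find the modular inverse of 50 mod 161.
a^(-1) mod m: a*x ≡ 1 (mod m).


Use the extended Euclidean algorithm on (161, 50); each row r = 161*s + 50*t:
r=161, s=1, t=0
r=50, s=0, t=1
q=3: r=11, s=1, t=-3   [161*(1) + 50*(-3) = 11]
q=4: r=6, s=-4, t=13   [161*(-4) + 50*(13) = 6]
q=1: r=5, s=5, t=-16   [161*(5) + 50*(-16) = 5]
q=1: r=1, s=-9, t=29   [161*(-9) + 50*(29) = 1]
q=5: r=0, s=50, t=-161   [161*(50) + 50*(-161) = 0]
GCD = 1 with t = 29, so 50*(29) ≡ 1 (mod 161)
Inverse = 29 mod 161 = 29
Check: 50 * 29 = 1450 ≡ 1 (mod 161)

50^(-1) ≡ 29 (mod 161)


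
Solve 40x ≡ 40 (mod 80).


GCD(40, 80) = 40 divides 40
Divide: 1x ≡ 1 (mod 2)
x ≡ 1 (mod 2)


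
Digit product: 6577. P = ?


6 × 5 × 7 × 7 = 1470


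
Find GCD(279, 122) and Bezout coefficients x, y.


Tabular extended Euclidean (each row: r = 279*s + 122*t):
r=279, s=1, t=0
r=122, s=0, t=1
q=2: r=35, s=1, t=-2   [279*(1) + 122*(-2) = 35]
q=3: r=17, s=-3, t=7   [279*(-3) + 122*(7) = 17]
q=2: r=1, s=7, t=-16   [279*(7) + 122*(-16) = 1]
q=17: r=0, s=-122, t=279   [279*(-122) + 122*(279) = 0]
GCD = 1; from the row with r=1: x=7, y=-16
Check: 279*(7) + 122*(-16) = 1953 - 1952 = 1

GCD = 1, x = 7, y = -16


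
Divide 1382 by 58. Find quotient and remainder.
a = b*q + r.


1382 = 58 * 23 + 48
Check: 1334 + 48 = 1382

q = 23, r = 48


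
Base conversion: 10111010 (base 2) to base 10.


10111010 (base 2) = 186 (decimal)
186 (decimal) = 186 (base 10)


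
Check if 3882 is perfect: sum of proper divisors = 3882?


Proper divisors of 3882: 1, 2, 3, 6, 647, 1294, 1941
Sum = 1 + 2 + 3 + 6 + 647 + 1294 + 1941 = 3894

No, 3882 is not perfect (3894 ≠ 3882)


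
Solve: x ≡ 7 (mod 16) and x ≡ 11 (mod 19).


M = 16*19 = 304
M1 = M/16 = 19, M2 = M/19 = 16
M1^(-1) mod 16 = 11, M2^(-1) mod 19 = 6
x = 7*19*11 + 11*16*6 = 2519
2519 mod 304 = 87
Check: 87 mod 16 = 7 ✓, 87 mod 19 = 11 ✓

x ≡ 87 (mod 304)


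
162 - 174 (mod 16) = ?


162 - 174 = -12
-12 mod 16 = 4


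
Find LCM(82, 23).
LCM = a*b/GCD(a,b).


GCD(82, 23) = 1
LCM = 82*23/1 = 1886/1 = 1886

LCM = 1886


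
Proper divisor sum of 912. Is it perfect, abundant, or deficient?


Proper divisors: 1, 2, 3, 4, 6, 8, 12, 16, 19, 24, 38, 48, 57, 76, 114, 152, 228, 304, 456
Sum = 1 + 2 + 3 + 4 + 6 + 8 + 12 + 16 + 19 + 24 + 38 + 48 + 57 + 76 + 114 + 152 + 228 + 304 + 456 = 1568
1568 > 912 → abundant

s(912) = 1568 (abundant)


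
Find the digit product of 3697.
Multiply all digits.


3 × 6 × 9 × 7 = 1134


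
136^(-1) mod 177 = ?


Use the extended Euclidean algorithm on (177, 136); each row r = 177*s + 136*t:
r=177, s=1, t=0
r=136, s=0, t=1
q=1: r=41, s=1, t=-1   [177*(1) + 136*(-1) = 41]
q=3: r=13, s=-3, t=4   [177*(-3) + 136*(4) = 13]
q=3: r=2, s=10, t=-13   [177*(10) + 136*(-13) = 2]
q=6: r=1, s=-63, t=82   [177*(-63) + 136*(82) = 1]
q=2: r=0, s=136, t=-177   [177*(136) + 136*(-177) = 0]
GCD = 1 with t = 82, so 136*(82) ≡ 1 (mod 177)
Inverse = 82 mod 177 = 82
Check: 136 * 82 = 11152 ≡ 1 (mod 177)

136^(-1) ≡ 82 (mod 177)


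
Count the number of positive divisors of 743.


743 = 743^1
d(743) = (1+1) = 2

2 divisors


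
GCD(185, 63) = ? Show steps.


185 = 2 * 63 + 59
63 = 1 * 59 + 4
59 = 14 * 4 + 3
4 = 1 * 3 + 1
3 = 3 * 1 + 0
GCD = 1


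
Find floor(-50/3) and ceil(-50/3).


-50/3 = -16.6667
floor = -17
ceil = -16

floor = -17, ceil = -16


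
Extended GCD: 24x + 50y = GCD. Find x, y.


Tabular extended Euclidean (each row: r = 24*s + 50*t):
r=24, s=1, t=0
r=50, s=0, t=1
q=0: r=24, s=1, t=0   [24*(1) + 50*(0) = 24]
q=2: r=2, s=-2, t=1   [24*(-2) + 50*(1) = 2]
q=12: r=0, s=25, t=-12   [24*(25) + 50*(-12) = 0]
GCD = 2; from the row with r=2: x=-2, y=1
Check: 24*(-2) + 50*(1) = -48 + 50 = 2

GCD = 2, x = -2, y = 1


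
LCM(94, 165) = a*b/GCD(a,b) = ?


GCD(94, 165) = 1
LCM = 94*165/1 = 15510/1 = 15510

LCM = 15510


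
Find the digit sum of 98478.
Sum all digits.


9 + 8 + 4 + 7 + 8 = 36


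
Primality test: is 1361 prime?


Check divisors up to sqrt(1361) = 36.8917
No divisors found.
1361 is prime.

Yes, 1361 is prime


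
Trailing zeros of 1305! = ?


floor(1305/5) = 261
floor(1305/25) = 52
floor(1305/125) = 10
floor(1305/625) = 2
Total = 325

325 trailing zeros


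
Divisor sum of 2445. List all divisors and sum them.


Divisors of 2445: 1, 3, 5, 15, 163, 489, 815, 2445
Sum = 1 + 3 + 5 + 15 + 163 + 489 + 815 + 2445 = 3936

σ(2445) = 3936


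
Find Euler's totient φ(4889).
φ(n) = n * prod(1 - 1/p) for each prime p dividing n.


4889 = 4889
Prime factors: 4889
φ(4889) = 4889 × (1-1/4889)
= 4889 × 4888/4889 = 4888

φ(4889) = 4888


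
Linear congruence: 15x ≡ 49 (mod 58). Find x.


GCD(15, 58) = 1, unique solution
a^(-1) mod 58 = 31
x = 31 * 49 mod 58 = 11

x ≡ 11 (mod 58)


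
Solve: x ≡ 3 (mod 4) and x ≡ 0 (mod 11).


M = 4*11 = 44
M1 = M/4 = 11, M2 = M/11 = 4
M1^(-1) mod 4 = 3, M2^(-1) mod 11 = 3
x = 3*11*3 + 0*4*3 = 99
99 mod 44 = 11
Check: 11 mod 4 = 3 ✓, 11 mod 11 = 0 ✓

x ≡ 11 (mod 44)


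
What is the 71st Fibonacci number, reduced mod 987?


F(k) mod 987 for k=1..71:
1, 1, 2, 3, 5, 8, 13, 21, 34, 55, 89, 144, 233, 377, 610, 0, 610, 610, 233, 843, 89, 932, 34, 966, 13, 979, 5, 984, 2, 986, 1, 0, 1, 1, 2, 3, 5, 8, 13, 21, 34, 55, 89, 144, 233, 377, 610, 0, 610, 610, 233, 843, 89, 932, 34, 966, 13, 979, 5, 984, 2, 986, 1, 0, 1, 1, 2, 3, 5, 8, 13
F(71) mod 987 = 13


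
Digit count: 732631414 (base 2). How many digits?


732631414 in base 2 = 101011101010110001000101110110
Number of digits = 30

30 digits (base 2)


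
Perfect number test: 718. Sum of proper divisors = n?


Proper divisors of 718: 1, 2, 359
Sum = 1 + 2 + 359 = 362

No, 718 is not perfect (362 ≠ 718)


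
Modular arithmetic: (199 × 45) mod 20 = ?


199 × 45 = 8955
8955 mod 20 = 15


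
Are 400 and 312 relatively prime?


Euclidean algorithm:
400 = 1 * 312 + 88
312 = 3 * 88 + 48
88 = 1 * 48 + 40
48 = 1 * 40 + 8
40 = 5 * 8 + 0
GCD(400, 312) = 8

No, not coprime (GCD = 8)


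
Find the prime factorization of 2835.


2835 / 3 = 945
945 / 3 = 315
315 / 3 = 105
105 / 3 = 35
35 / 5 = 7
7 / 7 = 1
2835 = 3^4 × 5 × 7


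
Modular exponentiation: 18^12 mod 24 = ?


18^1 mod 24 = 18
18^2 mod 24 = 12
18^3 mod 24 = 0
18^4 mod 24 = 0
18^5 mod 24 = 0
18^6 mod 24 = 0
18^7 mod 24 = 0
18^8 mod 24 = 0
18^9 mod 24 = 0
18^10 mod 24 = 0
18^11 mod 24 = 0
18^12 mod 24 = 0


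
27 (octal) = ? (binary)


27 (base 8) = 23 (decimal)
23 (decimal) = 10111 (base 2)


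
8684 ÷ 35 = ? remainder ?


8684 = 35 * 248 + 4
Check: 8680 + 4 = 8684

q = 248, r = 4


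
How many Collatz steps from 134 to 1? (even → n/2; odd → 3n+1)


134 → 67 → 202 → 101 → 304 → 152 → 76 → 38 → 19 → 58 → 29 → 88 → 44 → 22 → 11 → 34 → 17 → 52 → 26 → 13 → 40 → 20 → 10 → 5 → 16 → 8 → 4 → 2 → 1
Total steps = 28

28 steps


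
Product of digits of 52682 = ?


5 × 2 × 6 × 8 × 2 = 960


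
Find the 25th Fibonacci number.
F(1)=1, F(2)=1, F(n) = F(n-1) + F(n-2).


Sequence: 1, 1, 2, 3, 5, 8, 13, 21, 34, 55, 89, 144, 233, 377, 610, 987, 1597, 2584, 4181, 6765, 10946, 17711, 28657, 46368, 75025
F(25) = 75025


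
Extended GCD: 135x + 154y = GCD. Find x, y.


Tabular extended Euclidean (each row: r = 135*s + 154*t):
r=135, s=1, t=0
r=154, s=0, t=1
q=0: r=135, s=1, t=0   [135*(1) + 154*(0) = 135]
q=1: r=19, s=-1, t=1   [135*(-1) + 154*(1) = 19]
q=7: r=2, s=8, t=-7   [135*(8) + 154*(-7) = 2]
q=9: r=1, s=-73, t=64   [135*(-73) + 154*(64) = 1]
q=2: r=0, s=154, t=-135   [135*(154) + 154*(-135) = 0]
GCD = 1; from the row with r=1: x=-73, y=64
Check: 135*(-73) + 154*(64) = -9855 + 9856 = 1

GCD = 1, x = -73, y = 64


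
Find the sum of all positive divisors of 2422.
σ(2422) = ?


Divisors of 2422: 1, 2, 7, 14, 173, 346, 1211, 2422
Sum = 1 + 2 + 7 + 14 + 173 + 346 + 1211 + 2422 = 4176

σ(2422) = 4176
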